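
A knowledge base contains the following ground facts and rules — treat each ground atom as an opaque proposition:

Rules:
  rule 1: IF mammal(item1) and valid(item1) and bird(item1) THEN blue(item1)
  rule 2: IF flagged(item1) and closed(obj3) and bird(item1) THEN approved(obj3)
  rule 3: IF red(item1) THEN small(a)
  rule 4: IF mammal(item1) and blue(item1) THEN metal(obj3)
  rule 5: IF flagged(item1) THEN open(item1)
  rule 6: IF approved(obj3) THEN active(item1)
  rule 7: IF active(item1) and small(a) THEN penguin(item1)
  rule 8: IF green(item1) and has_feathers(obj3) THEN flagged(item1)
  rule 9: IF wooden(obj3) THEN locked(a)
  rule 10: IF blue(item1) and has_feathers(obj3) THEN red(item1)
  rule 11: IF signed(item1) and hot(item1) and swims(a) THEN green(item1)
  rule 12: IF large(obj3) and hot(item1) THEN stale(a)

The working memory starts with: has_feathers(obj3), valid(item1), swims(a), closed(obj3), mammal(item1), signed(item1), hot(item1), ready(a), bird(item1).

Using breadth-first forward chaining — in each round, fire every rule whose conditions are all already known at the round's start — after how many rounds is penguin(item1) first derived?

5

Round 1: rule 1 [IF mammal(item1) and valid(item1) and bird(item1) THEN blue(item1)]; rule 11 [IF signed(item1) and hot(item1) and swims(a) THEN green(item1)]. Adds blue(item1), green(item1).
Round 2: rule 4 [IF mammal(item1) and blue(item1) THEN metal(obj3)]; rule 8 [IF green(item1) and has_feathers(obj3) THEN flagged(item1)]; rule 10 [IF blue(item1) and has_feathers(obj3) THEN red(item1)]. Adds metal(obj3), flagged(item1), red(item1).
Round 3: rule 2 [IF flagged(item1) and closed(obj3) and bird(item1) THEN approved(obj3)]; rule 3 [IF red(item1) THEN small(a)]; rule 5 [IF flagged(item1) THEN open(item1)]. Adds approved(obj3), small(a), open(item1).
Round 4: rule 6 [IF approved(obj3) THEN active(item1)]. Adds active(item1).
Round 5: rule 7 [IF active(item1) and small(a) THEN penguin(item1)]. Adds penguin(item1).
penguin(item1) first appears in round 5.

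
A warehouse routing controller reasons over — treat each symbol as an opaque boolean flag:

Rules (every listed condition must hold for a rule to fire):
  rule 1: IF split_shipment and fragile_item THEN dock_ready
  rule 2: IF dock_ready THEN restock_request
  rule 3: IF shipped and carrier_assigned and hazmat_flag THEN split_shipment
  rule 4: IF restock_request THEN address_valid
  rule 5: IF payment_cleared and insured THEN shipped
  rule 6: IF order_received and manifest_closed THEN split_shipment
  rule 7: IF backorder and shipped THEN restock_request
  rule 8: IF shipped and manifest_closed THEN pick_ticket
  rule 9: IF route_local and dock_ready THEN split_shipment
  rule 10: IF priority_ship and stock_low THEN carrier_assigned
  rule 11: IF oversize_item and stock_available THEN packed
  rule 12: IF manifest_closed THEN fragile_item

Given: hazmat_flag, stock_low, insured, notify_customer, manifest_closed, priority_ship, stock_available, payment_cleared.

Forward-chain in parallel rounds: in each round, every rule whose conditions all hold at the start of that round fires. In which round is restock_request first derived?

4

Round 1: rule 5 [IF payment_cleared and insured THEN shipped]; rule 10 [IF priority_ship and stock_low THEN carrier_assigned]; rule 12 [IF manifest_closed THEN fragile_item]. Adds shipped, carrier_assigned, fragile_item.
Round 2: rule 3 [IF shipped and carrier_assigned and hazmat_flag THEN split_shipment]; rule 8 [IF shipped and manifest_closed THEN pick_ticket]. Adds split_shipment, pick_ticket.
Round 3: rule 1 [IF split_shipment and fragile_item THEN dock_ready]. Adds dock_ready.
Round 4: rule 2 [IF dock_ready THEN restock_request]. Adds restock_request.
restock_request first appears in round 4.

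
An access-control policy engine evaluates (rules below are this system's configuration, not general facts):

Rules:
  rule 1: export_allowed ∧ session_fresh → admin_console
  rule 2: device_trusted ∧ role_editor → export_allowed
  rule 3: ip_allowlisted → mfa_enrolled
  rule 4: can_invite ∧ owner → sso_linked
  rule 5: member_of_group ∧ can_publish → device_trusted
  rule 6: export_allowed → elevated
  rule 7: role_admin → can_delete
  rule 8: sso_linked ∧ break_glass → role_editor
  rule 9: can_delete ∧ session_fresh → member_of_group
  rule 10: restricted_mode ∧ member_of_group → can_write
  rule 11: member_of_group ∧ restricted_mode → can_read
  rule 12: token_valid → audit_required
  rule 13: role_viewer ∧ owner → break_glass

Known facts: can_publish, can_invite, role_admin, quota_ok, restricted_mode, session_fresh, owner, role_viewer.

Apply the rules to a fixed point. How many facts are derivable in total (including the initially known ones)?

19

Round 1: rule 4 [can_invite ∧ owner → sso_linked]; rule 7 [role_admin → can_delete]; rule 13 [role_viewer ∧ owner → break_glass]. New: sso_linked, can_delete, break_glass.
Round 2: rule 8 [sso_linked ∧ break_glass → role_editor]; rule 9 [can_delete ∧ session_fresh → member_of_group]. New: role_editor, member_of_group.
Round 3: rule 5 [member_of_group ∧ can_publish → device_trusted]; rule 10 [restricted_mode ∧ member_of_group → can_write]; rule 11 [member_of_group ∧ restricted_mode → can_read]. New: device_trusted, can_write, can_read.
Round 4: rule 2 [device_trusted ∧ role_editor → export_allowed]. New: export_allowed.
Round 5: rule 1 [export_allowed ∧ session_fresh → admin_console]; rule 6 [export_allowed → elevated]. New: admin_console, elevated.
Closure: {admin_console, break_glass, can_delete, can_invite, can_publish, can_read, can_write, device_trusted, elevated, export_allowed, member_of_group, owner, quota_ok, restricted_mode, role_admin, role_editor, role_viewer, session_fresh, sso_linked} — 19 facts.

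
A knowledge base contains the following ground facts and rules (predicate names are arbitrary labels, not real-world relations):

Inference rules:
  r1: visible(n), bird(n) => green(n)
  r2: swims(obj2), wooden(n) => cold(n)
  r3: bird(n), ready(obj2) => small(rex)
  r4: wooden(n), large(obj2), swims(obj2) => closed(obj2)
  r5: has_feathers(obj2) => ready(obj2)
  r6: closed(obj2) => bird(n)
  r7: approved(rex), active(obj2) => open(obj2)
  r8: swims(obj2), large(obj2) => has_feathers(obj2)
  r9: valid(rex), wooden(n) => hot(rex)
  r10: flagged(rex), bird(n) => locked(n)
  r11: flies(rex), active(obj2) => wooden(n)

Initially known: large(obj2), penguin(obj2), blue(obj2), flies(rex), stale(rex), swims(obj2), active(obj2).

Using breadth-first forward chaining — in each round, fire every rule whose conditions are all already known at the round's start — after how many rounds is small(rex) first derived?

4

Round 1 — r8, r11, derive has_feathers(obj2), wooden(n).
Round 2 — r2, r4, r5, derive cold(n), closed(obj2), ready(obj2).
Round 3 — r6, derive bird(n).
Round 4 — r3, derive small(rex).
small(rex) first appears in round 4.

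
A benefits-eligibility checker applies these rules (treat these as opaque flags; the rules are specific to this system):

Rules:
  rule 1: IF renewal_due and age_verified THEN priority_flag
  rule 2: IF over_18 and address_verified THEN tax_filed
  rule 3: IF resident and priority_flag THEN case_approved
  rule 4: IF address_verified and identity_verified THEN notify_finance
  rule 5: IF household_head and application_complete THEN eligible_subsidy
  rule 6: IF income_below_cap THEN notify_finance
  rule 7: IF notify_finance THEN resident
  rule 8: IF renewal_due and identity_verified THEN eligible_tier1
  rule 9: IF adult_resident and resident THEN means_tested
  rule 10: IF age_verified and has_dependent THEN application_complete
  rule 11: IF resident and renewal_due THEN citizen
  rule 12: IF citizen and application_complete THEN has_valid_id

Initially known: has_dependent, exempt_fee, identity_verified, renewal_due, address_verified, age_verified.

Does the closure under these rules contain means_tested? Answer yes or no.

[1] rule 1 [IF renewal_due and age_verified THEN priority_flag]; rule 4 [IF address_verified and identity_verified THEN notify_finance]; rule 8 [IF renewal_due and identity_verified THEN eligible_tier1]; rule 10 [IF age_verified and has_dependent THEN application_complete]. ⇒ new: priority_flag, notify_finance, eligible_tier1, application_complete.
[2] rule 7 [IF notify_finance THEN resident]. ⇒ new: resident.
[3] rule 3 [IF resident and priority_flag THEN case_approved]; rule 11 [IF resident and renewal_due THEN citizen]. ⇒ new: case_approved, citizen.
[4] rule 12 [IF citizen and application_complete THEN has_valid_id]. ⇒ new: has_valid_id.
Fixed point reached. means_tested is concluded only by rule 9; rule 9 needs adult_resident (never derived).

no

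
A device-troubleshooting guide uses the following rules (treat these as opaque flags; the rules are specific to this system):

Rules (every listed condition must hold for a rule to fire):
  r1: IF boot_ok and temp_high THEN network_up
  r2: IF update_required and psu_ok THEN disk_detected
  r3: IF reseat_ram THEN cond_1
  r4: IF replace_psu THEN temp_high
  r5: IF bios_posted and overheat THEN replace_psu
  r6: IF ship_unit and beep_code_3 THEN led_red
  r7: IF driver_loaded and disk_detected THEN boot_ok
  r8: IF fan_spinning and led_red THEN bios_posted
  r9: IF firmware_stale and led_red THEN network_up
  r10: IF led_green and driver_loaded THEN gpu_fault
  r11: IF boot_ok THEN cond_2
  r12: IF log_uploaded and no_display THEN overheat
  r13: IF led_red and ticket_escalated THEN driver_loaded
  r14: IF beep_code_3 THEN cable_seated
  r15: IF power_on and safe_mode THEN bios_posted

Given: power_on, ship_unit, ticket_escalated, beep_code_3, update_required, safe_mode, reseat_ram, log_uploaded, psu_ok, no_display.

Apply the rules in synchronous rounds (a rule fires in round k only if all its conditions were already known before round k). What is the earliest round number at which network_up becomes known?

Round 1: r2 [IF update_required and psu_ok THEN disk_detected]; r3 [IF reseat_ram THEN cond_1]; r6 [IF ship_unit and beep_code_3 THEN led_red]; r12 [IF log_uploaded and no_display THEN overheat]; r14 [IF beep_code_3 THEN cable_seated]; r15 [IF power_on and safe_mode THEN bios_posted]. Adds disk_detected, cond_1, led_red, overheat, cable_seated, bios_posted.
Round 2: r5 [IF bios_posted and overheat THEN replace_psu]; r13 [IF led_red and ticket_escalated THEN driver_loaded]. Adds replace_psu, driver_loaded.
Round 3: r4 [IF replace_psu THEN temp_high]; r7 [IF driver_loaded and disk_detected THEN boot_ok]. Adds temp_high, boot_ok.
Round 4: r1 [IF boot_ok and temp_high THEN network_up]; r11 [IF boot_ok THEN cond_2]. Adds network_up, cond_2.
network_up first appears in round 4.

4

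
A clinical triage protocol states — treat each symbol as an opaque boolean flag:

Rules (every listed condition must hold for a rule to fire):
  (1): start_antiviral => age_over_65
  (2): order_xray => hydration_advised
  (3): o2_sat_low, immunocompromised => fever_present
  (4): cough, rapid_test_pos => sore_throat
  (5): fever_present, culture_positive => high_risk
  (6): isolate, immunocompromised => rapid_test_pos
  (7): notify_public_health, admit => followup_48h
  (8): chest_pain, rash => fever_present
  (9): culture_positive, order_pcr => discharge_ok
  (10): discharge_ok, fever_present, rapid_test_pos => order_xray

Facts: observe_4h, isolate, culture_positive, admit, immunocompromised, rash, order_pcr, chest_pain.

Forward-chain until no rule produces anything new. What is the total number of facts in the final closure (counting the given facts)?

14

Round 1: (6) [isolate, immunocompromised => rapid_test_pos]; (8) [chest_pain, rash => fever_present]; (9) [culture_positive, order_pcr => discharge_ok]. New: rapid_test_pos, fever_present, discharge_ok.
Round 2: (5) [fever_present, culture_positive => high_risk]; (10) [discharge_ok, fever_present, rapid_test_pos => order_xray]. New: high_risk, order_xray.
Round 3: (2) [order_xray => hydration_advised]. New: hydration_advised.
Closure: {admit, chest_pain, culture_positive, discharge_ok, fever_present, high_risk, hydration_advised, immunocompromised, isolate, observe_4h, order_pcr, order_xray, rapid_test_pos, rash} — 14 facts.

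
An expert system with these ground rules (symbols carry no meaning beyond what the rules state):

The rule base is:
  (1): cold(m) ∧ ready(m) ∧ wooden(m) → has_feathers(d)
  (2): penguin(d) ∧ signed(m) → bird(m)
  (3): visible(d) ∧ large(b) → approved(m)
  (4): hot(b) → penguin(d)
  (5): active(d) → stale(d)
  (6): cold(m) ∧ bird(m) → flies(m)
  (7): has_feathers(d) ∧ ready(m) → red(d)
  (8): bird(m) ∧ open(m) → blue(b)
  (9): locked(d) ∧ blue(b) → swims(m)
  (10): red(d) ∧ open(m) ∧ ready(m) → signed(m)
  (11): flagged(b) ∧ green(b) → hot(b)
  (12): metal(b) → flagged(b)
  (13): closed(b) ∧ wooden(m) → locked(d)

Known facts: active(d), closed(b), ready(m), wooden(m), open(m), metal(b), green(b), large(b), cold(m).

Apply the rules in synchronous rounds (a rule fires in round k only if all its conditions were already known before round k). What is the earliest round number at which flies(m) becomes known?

5

Round 1: (1) [cold(m) ∧ ready(m) ∧ wooden(m) → has_feathers(d)]; (5) [active(d) → stale(d)]; (12) [metal(b) → flagged(b)]; (13) [closed(b) ∧ wooden(m) → locked(d)]. New: has_feathers(d), stale(d), flagged(b), locked(d).
Round 2: (7) [has_feathers(d) ∧ ready(m) → red(d)]; (11) [flagged(b) ∧ green(b) → hot(b)]. New: red(d), hot(b).
Round 3: (4) [hot(b) → penguin(d)]; (10) [red(d) ∧ open(m) ∧ ready(m) → signed(m)]. New: penguin(d), signed(m).
Round 4: (2) [penguin(d) ∧ signed(m) → bird(m)]. New: bird(m).
Round 5: (6) [cold(m) ∧ bird(m) → flies(m)]; (8) [bird(m) ∧ open(m) → blue(b)]. New: flies(m), blue(b).
flies(m) first appears in round 5.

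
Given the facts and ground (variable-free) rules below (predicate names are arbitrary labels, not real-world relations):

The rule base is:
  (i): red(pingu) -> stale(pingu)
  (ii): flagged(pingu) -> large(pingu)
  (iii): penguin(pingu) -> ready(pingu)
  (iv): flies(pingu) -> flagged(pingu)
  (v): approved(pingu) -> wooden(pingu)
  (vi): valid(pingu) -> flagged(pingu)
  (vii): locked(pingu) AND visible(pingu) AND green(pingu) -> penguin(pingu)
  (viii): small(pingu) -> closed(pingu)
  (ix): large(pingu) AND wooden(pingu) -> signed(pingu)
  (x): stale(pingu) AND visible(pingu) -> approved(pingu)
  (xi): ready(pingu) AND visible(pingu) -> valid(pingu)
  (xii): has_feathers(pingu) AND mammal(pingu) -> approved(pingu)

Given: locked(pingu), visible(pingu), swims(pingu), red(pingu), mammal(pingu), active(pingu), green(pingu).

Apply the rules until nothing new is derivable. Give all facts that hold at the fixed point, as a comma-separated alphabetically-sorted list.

Round 1: (i) [red(pingu) -> stale(pingu)]; (vii) [locked(pingu) AND visible(pingu) AND green(pingu) -> penguin(pingu)]. Adds stale(pingu), penguin(pingu).
Round 2: (iii) [penguin(pingu) -> ready(pingu)]; (x) [stale(pingu) AND visible(pingu) -> approved(pingu)]. Adds ready(pingu), approved(pingu).
Round 3: (v) [approved(pingu) -> wooden(pingu)]; (xi) [ready(pingu) AND visible(pingu) -> valid(pingu)]. Adds wooden(pingu), valid(pingu).
Round 4: (vi) [valid(pingu) -> flagged(pingu)]. Adds flagged(pingu).
Round 5: (ii) [flagged(pingu) -> large(pingu)]. Adds large(pingu).
Round 6: (ix) [large(pingu) AND wooden(pingu) -> signed(pingu)]. Adds signed(pingu).

active(pingu), approved(pingu), flagged(pingu), green(pingu), large(pingu), locked(pingu), mammal(pingu), penguin(pingu), ready(pingu), red(pingu), signed(pingu), stale(pingu), swims(pingu), valid(pingu), visible(pingu), wooden(pingu)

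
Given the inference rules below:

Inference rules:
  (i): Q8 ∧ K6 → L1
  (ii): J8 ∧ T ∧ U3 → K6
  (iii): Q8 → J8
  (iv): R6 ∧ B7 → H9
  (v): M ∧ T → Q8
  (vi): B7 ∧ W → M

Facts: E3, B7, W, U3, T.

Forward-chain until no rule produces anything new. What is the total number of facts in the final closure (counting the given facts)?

10

Round 1 — (vi), derive M.
Round 2 — (v), derive Q8.
Round 3 — (iii), derive J8.
Round 4 — (ii), derive K6.
Round 5 — (i), derive L1.
Closure: {B7, E3, J8, K6, L1, M, Q8, T, U3, W} — 10 facts.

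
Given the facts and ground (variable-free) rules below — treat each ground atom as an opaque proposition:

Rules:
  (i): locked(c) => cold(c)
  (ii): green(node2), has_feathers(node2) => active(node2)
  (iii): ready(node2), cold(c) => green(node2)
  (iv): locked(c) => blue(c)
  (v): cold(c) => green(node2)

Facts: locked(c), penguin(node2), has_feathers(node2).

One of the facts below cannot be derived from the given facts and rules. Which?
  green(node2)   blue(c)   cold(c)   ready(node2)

ready(node2)

Round 1: (i) [locked(c) => cold(c)]; (iv) [locked(c) => blue(c)]. New: cold(c), blue(c).
Round 2: (v) [cold(c) => green(node2)]. New: green(node2).
Round 3: (ii) [green(node2), has_feathers(node2) => active(node2)]. New: active(node2).
Derived: green(node2) (round 2), cold(c) (round 1), blue(c) (round 1). ready(node2) never appears in any round.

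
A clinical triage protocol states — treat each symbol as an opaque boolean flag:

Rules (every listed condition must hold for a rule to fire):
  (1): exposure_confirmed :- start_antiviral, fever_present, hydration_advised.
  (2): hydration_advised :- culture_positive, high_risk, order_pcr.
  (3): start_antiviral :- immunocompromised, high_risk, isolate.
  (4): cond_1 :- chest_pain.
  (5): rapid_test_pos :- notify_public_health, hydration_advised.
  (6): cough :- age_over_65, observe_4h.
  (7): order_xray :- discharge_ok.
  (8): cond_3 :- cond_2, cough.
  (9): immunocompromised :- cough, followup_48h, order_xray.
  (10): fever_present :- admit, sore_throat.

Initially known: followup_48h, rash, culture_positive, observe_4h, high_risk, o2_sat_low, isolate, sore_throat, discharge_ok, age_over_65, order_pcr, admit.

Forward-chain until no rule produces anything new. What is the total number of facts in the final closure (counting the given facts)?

19

Round 1 — (2), (6), (7), (10), derive hydration_advised, cough, order_xray, fever_present.
Round 2 — (9), derive immunocompromised.
Round 3 — (3), derive start_antiviral.
Round 4 — (1), derive exposure_confirmed.
Closure: {admit, age_over_65, cough, culture_positive, discharge_ok, exposure_confirmed, fever_present, followup_48h, high_risk, hydration_advised, immunocompromised, isolate, o2_sat_low, observe_4h, order_pcr, order_xray, rash, sore_throat, start_antiviral} — 19 facts.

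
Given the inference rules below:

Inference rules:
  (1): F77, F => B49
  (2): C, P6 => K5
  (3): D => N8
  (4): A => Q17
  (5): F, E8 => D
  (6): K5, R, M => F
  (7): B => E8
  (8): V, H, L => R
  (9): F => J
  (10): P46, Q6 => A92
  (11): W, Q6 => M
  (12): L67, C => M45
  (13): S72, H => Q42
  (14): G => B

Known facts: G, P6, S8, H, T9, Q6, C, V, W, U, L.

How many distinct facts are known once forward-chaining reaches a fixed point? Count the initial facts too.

20

Round 1 — (2), (8), (11), (14), derive K5, R, M, B.
Round 2 — (6), (7), derive F, E8.
Round 3 — (5), (9), derive D, J.
Round 4 — (3), derive N8.
Closure: {B, C, D, E8, F, G, H, J, K5, L, M, N8, P6, Q6, R, S8, T9, U, V, W} — 20 facts.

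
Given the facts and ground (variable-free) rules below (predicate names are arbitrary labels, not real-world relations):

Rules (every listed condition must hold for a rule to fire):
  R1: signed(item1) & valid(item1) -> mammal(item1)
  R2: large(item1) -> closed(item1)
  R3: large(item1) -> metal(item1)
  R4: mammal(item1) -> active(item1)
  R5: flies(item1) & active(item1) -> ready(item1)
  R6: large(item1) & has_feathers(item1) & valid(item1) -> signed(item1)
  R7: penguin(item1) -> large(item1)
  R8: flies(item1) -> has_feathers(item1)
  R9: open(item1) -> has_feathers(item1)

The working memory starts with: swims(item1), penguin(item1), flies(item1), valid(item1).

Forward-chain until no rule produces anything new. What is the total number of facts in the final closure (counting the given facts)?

12

Round 1: R7 [penguin(item1) -> large(item1)]; R8 [flies(item1) -> has_feathers(item1)]. Adds large(item1), has_feathers(item1).
Round 2: R2 [large(item1) -> closed(item1)]; R3 [large(item1) -> metal(item1)]; R6 [large(item1) & has_feathers(item1) & valid(item1) -> signed(item1)]. Adds closed(item1), metal(item1), signed(item1).
Round 3: R1 [signed(item1) & valid(item1) -> mammal(item1)]. Adds mammal(item1).
Round 4: R4 [mammal(item1) -> active(item1)]. Adds active(item1).
Round 5: R5 [flies(item1) & active(item1) -> ready(item1)]. Adds ready(item1).
Closure: {active(item1), closed(item1), flies(item1), has_feathers(item1), large(item1), mammal(item1), metal(item1), penguin(item1), ready(item1), signed(item1), swims(item1), valid(item1)} — 12 facts.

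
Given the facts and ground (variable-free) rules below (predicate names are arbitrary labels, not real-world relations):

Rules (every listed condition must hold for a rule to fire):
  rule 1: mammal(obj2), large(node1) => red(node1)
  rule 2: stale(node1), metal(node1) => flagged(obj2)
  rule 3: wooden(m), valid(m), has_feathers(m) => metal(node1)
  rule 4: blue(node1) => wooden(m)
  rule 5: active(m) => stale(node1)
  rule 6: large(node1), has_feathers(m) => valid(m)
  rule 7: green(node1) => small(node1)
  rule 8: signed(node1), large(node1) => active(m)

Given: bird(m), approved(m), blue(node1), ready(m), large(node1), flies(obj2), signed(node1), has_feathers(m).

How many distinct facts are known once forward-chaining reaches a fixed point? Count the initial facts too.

14

Round 1: rule 4 [blue(node1) => wooden(m)]; rule 6 [large(node1), has_feathers(m) => valid(m)]; rule 8 [signed(node1), large(node1) => active(m)]. Adds wooden(m), valid(m), active(m).
Round 2: rule 3 [wooden(m), valid(m), has_feathers(m) => metal(node1)]; rule 5 [active(m) => stale(node1)]. Adds metal(node1), stale(node1).
Round 3: rule 2 [stale(node1), metal(node1) => flagged(obj2)]. Adds flagged(obj2).
Closure: {active(m), approved(m), bird(m), blue(node1), flagged(obj2), flies(obj2), has_feathers(m), large(node1), metal(node1), ready(m), signed(node1), stale(node1), valid(m), wooden(m)} — 14 facts.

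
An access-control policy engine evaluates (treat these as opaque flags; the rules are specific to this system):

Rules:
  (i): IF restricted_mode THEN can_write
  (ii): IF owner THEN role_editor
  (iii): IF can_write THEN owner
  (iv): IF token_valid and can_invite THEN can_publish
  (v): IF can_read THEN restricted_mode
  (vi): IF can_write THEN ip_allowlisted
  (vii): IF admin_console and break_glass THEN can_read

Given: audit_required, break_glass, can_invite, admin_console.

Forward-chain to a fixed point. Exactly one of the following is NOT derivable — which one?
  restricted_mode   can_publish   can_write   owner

Round 1: (vii) [IF admin_console and break_glass THEN can_read]. Adds can_read.
Round 2: (v) [IF can_read THEN restricted_mode]. Adds restricted_mode.
Round 3: (i) [IF restricted_mode THEN can_write]. Adds can_write.
Round 4: (iii) [IF can_write THEN owner]; (vi) [IF can_write THEN ip_allowlisted]. Adds owner, ip_allowlisted.
Round 5: (ii) [IF owner THEN role_editor]. Adds role_editor.
Derived: owner (round 4), can_write (round 3), restricted_mode (round 2). can_publish never appears in any round.

can_publish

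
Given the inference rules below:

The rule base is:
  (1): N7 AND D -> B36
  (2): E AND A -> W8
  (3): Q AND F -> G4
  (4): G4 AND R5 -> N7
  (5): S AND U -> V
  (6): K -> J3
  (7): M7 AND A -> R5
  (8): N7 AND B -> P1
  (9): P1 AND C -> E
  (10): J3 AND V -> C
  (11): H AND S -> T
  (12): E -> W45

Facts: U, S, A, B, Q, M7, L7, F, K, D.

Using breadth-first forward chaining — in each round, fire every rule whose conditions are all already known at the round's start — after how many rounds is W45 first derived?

5

[1] (3) [Q AND F -> G4]; (5) [S AND U -> V]; (6) [K -> J3]; (7) [M7 AND A -> R5]. ⇒ new: G4, V, J3, R5.
[2] (4) [G4 AND R5 -> N7]; (10) [J3 AND V -> C]. ⇒ new: N7, C.
[3] (1) [N7 AND D -> B36]; (8) [N7 AND B -> P1]. ⇒ new: B36, P1.
[4] (9) [P1 AND C -> E]. ⇒ new: E.
[5] (2) [E AND A -> W8]; (12) [E -> W45]. ⇒ new: W8, W45.
W45 first appears in round 5.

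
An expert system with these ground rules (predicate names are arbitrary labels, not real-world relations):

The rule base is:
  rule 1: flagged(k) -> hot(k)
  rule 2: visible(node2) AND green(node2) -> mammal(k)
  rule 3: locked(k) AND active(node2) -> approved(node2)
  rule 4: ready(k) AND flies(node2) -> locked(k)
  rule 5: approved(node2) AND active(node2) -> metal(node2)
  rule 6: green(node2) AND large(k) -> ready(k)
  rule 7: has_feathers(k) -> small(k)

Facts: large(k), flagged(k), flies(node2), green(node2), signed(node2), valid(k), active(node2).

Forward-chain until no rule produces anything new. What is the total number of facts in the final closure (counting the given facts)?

Round 1 fires rule 1, rule 6, giving hot(k), ready(k).
Round 2 fires rule 4, giving locked(k).
Round 3 fires rule 3, giving approved(node2).
Round 4 fires rule 5, giving metal(node2).
Closure: {active(node2), approved(node2), flagged(k), flies(node2), green(node2), hot(k), large(k), locked(k), metal(node2), ready(k), signed(node2), valid(k)} — 12 facts.

12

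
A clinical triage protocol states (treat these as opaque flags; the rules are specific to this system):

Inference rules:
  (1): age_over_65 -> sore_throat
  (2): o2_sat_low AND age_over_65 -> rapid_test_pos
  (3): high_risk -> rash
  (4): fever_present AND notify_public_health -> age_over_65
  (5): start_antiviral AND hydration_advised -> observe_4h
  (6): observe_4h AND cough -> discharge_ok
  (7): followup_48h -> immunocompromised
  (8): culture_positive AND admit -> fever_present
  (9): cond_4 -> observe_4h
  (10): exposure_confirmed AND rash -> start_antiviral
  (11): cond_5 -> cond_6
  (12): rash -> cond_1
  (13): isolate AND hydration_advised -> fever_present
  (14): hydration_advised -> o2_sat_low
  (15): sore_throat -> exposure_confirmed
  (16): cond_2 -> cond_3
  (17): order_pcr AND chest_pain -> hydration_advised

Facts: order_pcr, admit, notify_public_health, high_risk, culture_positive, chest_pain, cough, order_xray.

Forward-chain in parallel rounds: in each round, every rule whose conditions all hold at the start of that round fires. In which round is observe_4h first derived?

Round 1: (3) [high_risk -> rash]; (8) [culture_positive AND admit -> fever_present]; (17) [order_pcr AND chest_pain -> hydration_advised]. New: rash, fever_present, hydration_advised.
Round 2: (4) [fever_present AND notify_public_health -> age_over_65]; (12) [rash -> cond_1]; (14) [hydration_advised -> o2_sat_low]. New: age_over_65, cond_1, o2_sat_low.
Round 3: (1) [age_over_65 -> sore_throat]; (2) [o2_sat_low AND age_over_65 -> rapid_test_pos]. New: sore_throat, rapid_test_pos.
Round 4: (15) [sore_throat -> exposure_confirmed]. New: exposure_confirmed.
Round 5: (10) [exposure_confirmed AND rash -> start_antiviral]. New: start_antiviral.
Round 6: (5) [start_antiviral AND hydration_advised -> observe_4h]. New: observe_4h.
observe_4h first appears in round 6.

6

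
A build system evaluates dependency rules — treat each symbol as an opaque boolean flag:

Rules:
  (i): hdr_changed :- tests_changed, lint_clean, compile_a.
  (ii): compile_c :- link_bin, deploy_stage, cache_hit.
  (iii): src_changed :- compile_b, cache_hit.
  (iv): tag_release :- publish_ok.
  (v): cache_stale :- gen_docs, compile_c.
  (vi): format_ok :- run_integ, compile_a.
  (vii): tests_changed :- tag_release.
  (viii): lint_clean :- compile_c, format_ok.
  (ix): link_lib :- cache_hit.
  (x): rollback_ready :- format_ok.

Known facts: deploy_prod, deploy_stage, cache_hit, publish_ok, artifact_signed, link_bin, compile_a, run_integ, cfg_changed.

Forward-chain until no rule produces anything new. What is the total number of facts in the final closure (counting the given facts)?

Round 1 fires (ii), (iv), (vi), (ix), giving compile_c, tag_release, format_ok, link_lib.
Round 2 fires (vii), (viii), (x), giving tests_changed, lint_clean, rollback_ready.
Round 3 fires (i), giving hdr_changed.
Closure: {artifact_signed, cache_hit, cfg_changed, compile_a, compile_c, deploy_prod, deploy_stage, format_ok, hdr_changed, link_bin, link_lib, lint_clean, publish_ok, rollback_ready, run_integ, tag_release, tests_changed} — 17 facts.

17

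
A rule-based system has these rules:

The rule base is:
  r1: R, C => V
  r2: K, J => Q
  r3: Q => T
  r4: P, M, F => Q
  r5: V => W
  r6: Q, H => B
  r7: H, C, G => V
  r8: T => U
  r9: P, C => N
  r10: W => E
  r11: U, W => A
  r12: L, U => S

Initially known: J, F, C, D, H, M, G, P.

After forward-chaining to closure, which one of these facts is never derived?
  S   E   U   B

S

Round 1 fires r4, r7, r9, giving Q, V, N.
Round 2 fires r3, r5, r6, giving T, W, B.
Round 3 fires r8, r10, giving U, E.
Round 4 fires r11, giving A.
Derived: B (round 2), U (round 3), E (round 3). S never appears in any round.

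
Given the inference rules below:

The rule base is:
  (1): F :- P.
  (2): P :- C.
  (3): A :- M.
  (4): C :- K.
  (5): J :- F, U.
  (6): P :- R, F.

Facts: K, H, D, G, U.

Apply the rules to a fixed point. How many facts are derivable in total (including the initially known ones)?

[1] (4) [C :- K.]. ⇒ new: C.
[2] (2) [P :- C.]. ⇒ new: P.
[3] (1) [F :- P.]. ⇒ new: F.
[4] (5) [J :- F, U.]. ⇒ new: J.
Closure: {C, D, F, G, H, J, K, P, U} — 9 facts.

9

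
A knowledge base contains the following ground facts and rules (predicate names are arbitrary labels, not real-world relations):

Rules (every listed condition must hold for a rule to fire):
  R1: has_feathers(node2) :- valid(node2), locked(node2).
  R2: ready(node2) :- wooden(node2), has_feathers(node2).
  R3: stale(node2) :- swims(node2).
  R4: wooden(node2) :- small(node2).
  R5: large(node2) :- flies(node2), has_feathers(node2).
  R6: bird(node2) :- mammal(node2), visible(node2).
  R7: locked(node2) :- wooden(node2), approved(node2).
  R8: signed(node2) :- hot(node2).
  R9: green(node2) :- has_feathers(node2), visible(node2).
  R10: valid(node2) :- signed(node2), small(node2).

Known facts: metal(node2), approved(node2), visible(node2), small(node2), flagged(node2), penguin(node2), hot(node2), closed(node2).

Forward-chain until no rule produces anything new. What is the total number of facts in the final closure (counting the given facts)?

Round 1: R4 [wooden(node2) :- small(node2).]; R8 [signed(node2) :- hot(node2).]. Adds wooden(node2), signed(node2).
Round 2: R7 [locked(node2) :- wooden(node2), approved(node2).]; R10 [valid(node2) :- signed(node2), small(node2).]. Adds locked(node2), valid(node2).
Round 3: R1 [has_feathers(node2) :- valid(node2), locked(node2).]. Adds has_feathers(node2).
Round 4: R2 [ready(node2) :- wooden(node2), has_feathers(node2).]; R9 [green(node2) :- has_feathers(node2), visible(node2).]. Adds ready(node2), green(node2).
Closure: {approved(node2), closed(node2), flagged(node2), green(node2), has_feathers(node2), hot(node2), locked(node2), metal(node2), penguin(node2), ready(node2), signed(node2), small(node2), valid(node2), visible(node2), wooden(node2)} — 15 facts.

15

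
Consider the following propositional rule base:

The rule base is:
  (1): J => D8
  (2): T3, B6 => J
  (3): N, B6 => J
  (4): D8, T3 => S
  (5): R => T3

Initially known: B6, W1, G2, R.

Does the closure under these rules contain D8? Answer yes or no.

yes

Round 1: (5) [R => T3]. Adds T3.
Round 2: (2) [T3, B6 => J]. Adds J.
Round 3: (1) [J => D8]. Adds D8.
Round 4: (4) [D8, T3 => S]. Adds S.
D8 appears in round 3, so it is derivable.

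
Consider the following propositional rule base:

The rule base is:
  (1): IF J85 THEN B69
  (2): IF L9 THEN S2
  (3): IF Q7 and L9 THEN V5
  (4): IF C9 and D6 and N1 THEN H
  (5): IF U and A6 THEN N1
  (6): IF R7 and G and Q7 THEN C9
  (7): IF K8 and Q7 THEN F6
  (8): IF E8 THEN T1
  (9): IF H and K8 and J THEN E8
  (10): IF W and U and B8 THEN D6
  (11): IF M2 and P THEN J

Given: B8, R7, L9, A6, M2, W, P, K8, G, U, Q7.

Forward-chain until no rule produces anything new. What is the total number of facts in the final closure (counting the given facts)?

Round 1: (2) [IF L9 THEN S2]; (3) [IF Q7 and L9 THEN V5]; (5) [IF U and A6 THEN N1]; (6) [IF R7 and G and Q7 THEN C9]; (7) [IF K8 and Q7 THEN F6]; (10) [IF W and U and B8 THEN D6]; (11) [IF M2 and P THEN J]. Adds S2, V5, N1, C9, F6, D6, J.
Round 2: (4) [IF C9 and D6 and N1 THEN H]. Adds H.
Round 3: (9) [IF H and K8 and J THEN E8]. Adds E8.
Round 4: (8) [IF E8 THEN T1]. Adds T1.
Closure: {A6, B8, C9, D6, E8, F6, G, H, J, K8, L9, M2, N1, P, Q7, R7, S2, T1, U, V5, W} — 21 facts.

21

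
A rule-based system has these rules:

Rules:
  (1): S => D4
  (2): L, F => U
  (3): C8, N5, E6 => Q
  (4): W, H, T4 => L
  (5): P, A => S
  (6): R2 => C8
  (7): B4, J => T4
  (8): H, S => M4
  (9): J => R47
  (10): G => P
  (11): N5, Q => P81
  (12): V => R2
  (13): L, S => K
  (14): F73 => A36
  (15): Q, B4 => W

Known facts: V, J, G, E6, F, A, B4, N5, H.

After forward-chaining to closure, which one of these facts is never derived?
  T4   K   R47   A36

A36

Round 1: (7) [B4, J => T4]; (9) [J => R47]; (10) [G => P]; (12) [V => R2]. New: T4, R47, P, R2.
Round 2: (5) [P, A => S]; (6) [R2 => C8]. New: S, C8.
Round 3: (1) [S => D4]; (3) [C8, N5, E6 => Q]; (8) [H, S => M4]. New: D4, Q, M4.
Round 4: (11) [N5, Q => P81]; (15) [Q, B4 => W]. New: P81, W.
Round 5: (4) [W, H, T4 => L]. New: L.
Round 6: (2) [L, F => U]; (13) [L, S => K]. New: U, K.
Derived: K (round 6), R47 (round 1), T4 (round 1). A36 never appears in any round.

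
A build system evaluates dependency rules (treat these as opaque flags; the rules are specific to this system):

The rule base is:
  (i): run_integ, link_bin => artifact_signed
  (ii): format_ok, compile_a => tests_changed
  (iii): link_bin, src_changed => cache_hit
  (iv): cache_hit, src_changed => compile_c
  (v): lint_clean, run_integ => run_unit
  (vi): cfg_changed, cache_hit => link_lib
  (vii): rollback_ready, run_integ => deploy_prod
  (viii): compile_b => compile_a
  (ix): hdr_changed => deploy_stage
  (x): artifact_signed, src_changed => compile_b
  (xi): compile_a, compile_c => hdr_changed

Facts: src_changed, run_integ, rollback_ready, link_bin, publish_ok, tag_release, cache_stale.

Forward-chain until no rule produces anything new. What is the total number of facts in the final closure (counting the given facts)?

15

Round 1 fires (i), (iii), (vii), giving artifact_signed, cache_hit, deploy_prod.
Round 2 fires (iv), (x), giving compile_c, compile_b.
Round 3 fires (viii), giving compile_a.
Round 4 fires (xi), giving hdr_changed.
Round 5 fires (ix), giving deploy_stage.
Closure: {artifact_signed, cache_hit, cache_stale, compile_a, compile_b, compile_c, deploy_prod, deploy_stage, hdr_changed, link_bin, publish_ok, rollback_ready, run_integ, src_changed, tag_release} — 15 facts.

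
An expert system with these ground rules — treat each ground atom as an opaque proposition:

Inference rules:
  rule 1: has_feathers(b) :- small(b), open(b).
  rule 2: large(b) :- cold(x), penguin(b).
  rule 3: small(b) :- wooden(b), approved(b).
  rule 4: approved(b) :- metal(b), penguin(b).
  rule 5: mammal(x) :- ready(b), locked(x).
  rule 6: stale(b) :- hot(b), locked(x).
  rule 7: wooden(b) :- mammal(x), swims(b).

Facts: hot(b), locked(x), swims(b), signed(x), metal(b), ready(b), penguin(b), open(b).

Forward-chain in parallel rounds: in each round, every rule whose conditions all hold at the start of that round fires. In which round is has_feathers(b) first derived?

4

[1] rule 4 [approved(b) :- metal(b), penguin(b).]; rule 5 [mammal(x) :- ready(b), locked(x).]; rule 6 [stale(b) :- hot(b), locked(x).]. ⇒ new: approved(b), mammal(x), stale(b).
[2] rule 7 [wooden(b) :- mammal(x), swims(b).]. ⇒ new: wooden(b).
[3] rule 3 [small(b) :- wooden(b), approved(b).]. ⇒ new: small(b).
[4] rule 1 [has_feathers(b) :- small(b), open(b).]. ⇒ new: has_feathers(b).
has_feathers(b) first appears in round 4.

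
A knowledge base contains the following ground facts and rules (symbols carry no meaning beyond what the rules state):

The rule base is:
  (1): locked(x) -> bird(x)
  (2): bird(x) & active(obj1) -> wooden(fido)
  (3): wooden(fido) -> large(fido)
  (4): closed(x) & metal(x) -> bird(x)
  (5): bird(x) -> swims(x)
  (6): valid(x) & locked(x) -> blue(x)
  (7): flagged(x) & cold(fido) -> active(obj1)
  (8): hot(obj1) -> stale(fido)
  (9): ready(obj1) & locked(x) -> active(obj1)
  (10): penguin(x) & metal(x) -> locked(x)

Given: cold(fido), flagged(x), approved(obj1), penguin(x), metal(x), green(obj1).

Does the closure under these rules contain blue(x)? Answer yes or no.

[1] (7) [flagged(x) & cold(fido) -> active(obj1)]; (10) [penguin(x) & metal(x) -> locked(x)]. ⇒ new: active(obj1), locked(x).
[2] (1) [locked(x) -> bird(x)]. ⇒ new: bird(x).
[3] (2) [bird(x) & active(obj1) -> wooden(fido)]; (5) [bird(x) -> swims(x)]. ⇒ new: wooden(fido), swims(x).
[4] (3) [wooden(fido) -> large(fido)]. ⇒ new: large(fido).
Fixed point reached. blue(x) is concluded only by (6); (6) needs valid(x) (never derived).

no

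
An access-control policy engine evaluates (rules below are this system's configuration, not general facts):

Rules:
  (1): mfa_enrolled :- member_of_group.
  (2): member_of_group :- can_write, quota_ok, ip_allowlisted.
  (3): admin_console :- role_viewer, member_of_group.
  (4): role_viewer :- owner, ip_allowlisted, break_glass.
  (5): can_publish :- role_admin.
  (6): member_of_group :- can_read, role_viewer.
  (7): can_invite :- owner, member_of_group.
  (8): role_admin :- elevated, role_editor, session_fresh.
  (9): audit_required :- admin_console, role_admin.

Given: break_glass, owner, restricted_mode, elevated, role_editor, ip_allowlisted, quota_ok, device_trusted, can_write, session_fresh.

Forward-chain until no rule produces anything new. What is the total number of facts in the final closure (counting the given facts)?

18

Round 1: (2) [member_of_group :- can_write, quota_ok, ip_allowlisted.]; (4) [role_viewer :- owner, ip_allowlisted, break_glass.]; (8) [role_admin :- elevated, role_editor, session_fresh.]. Adds member_of_group, role_viewer, role_admin.
Round 2: (1) [mfa_enrolled :- member_of_group.]; (3) [admin_console :- role_viewer, member_of_group.]; (5) [can_publish :- role_admin.]; (7) [can_invite :- owner, member_of_group.]. Adds mfa_enrolled, admin_console, can_publish, can_invite.
Round 3: (9) [audit_required :- admin_console, role_admin.]. Adds audit_required.
Closure: {admin_console, audit_required, break_glass, can_invite, can_publish, can_write, device_trusted, elevated, ip_allowlisted, member_of_group, mfa_enrolled, owner, quota_ok, restricted_mode, role_admin, role_editor, role_viewer, session_fresh} — 18 facts.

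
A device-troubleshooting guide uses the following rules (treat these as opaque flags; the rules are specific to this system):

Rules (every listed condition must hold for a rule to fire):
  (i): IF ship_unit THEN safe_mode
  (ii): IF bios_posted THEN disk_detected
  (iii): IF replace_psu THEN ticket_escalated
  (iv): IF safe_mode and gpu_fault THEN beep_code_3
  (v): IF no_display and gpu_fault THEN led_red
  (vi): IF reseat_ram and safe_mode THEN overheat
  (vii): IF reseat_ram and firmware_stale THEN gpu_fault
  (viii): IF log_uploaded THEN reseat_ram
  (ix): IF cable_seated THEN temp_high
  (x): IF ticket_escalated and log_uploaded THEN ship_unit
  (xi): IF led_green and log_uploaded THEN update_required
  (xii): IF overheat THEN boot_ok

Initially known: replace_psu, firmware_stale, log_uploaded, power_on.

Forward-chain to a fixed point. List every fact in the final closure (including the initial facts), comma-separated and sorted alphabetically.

beep_code_3, boot_ok, firmware_stale, gpu_fault, log_uploaded, overheat, power_on, replace_psu, reseat_ram, safe_mode, ship_unit, ticket_escalated

[1] (iii) [IF replace_psu THEN ticket_escalated]; (viii) [IF log_uploaded THEN reseat_ram]. ⇒ new: ticket_escalated, reseat_ram.
[2] (vii) [IF reseat_ram and firmware_stale THEN gpu_fault]; (x) [IF ticket_escalated and log_uploaded THEN ship_unit]. ⇒ new: gpu_fault, ship_unit.
[3] (i) [IF ship_unit THEN safe_mode]. ⇒ new: safe_mode.
[4] (iv) [IF safe_mode and gpu_fault THEN beep_code_3]; (vi) [IF reseat_ram and safe_mode THEN overheat]. ⇒ new: beep_code_3, overheat.
[5] (xii) [IF overheat THEN boot_ok]. ⇒ new: boot_ok.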